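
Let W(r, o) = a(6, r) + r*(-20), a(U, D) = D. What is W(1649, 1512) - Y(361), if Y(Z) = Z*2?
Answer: -32053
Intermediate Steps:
Y(Z) = 2*Z
W(r, o) = -19*r (W(r, o) = r + r*(-20) = r - 20*r = -19*r)
W(1649, 1512) - Y(361) = -19*1649 - 2*361 = -31331 - 1*722 = -31331 - 722 = -32053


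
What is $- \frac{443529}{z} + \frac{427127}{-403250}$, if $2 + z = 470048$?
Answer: $- \frac{31635200591}{15795504125} \approx -2.0028$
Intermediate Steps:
$z = 470046$ ($z = -2 + 470048 = 470046$)
$- \frac{443529}{z} + \frac{427127}{-403250} = - \frac{443529}{470046} + \frac{427127}{-403250} = \left(-443529\right) \frac{1}{470046} + 427127 \left(- \frac{1}{403250}\right) = - \frac{147843}{156682} - \frac{427127}{403250} = - \frac{31635200591}{15795504125}$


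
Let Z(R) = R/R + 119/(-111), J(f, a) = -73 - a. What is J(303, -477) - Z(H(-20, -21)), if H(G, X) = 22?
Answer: 44852/111 ≈ 404.07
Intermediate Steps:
Z(R) = -8/111 (Z(R) = 1 + 119*(-1/111) = 1 - 119/111 = -8/111)
J(303, -477) - Z(H(-20, -21)) = (-73 - 1*(-477)) - 1*(-8/111) = (-73 + 477) + 8/111 = 404 + 8/111 = 44852/111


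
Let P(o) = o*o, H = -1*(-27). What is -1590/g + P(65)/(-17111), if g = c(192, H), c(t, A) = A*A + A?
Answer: -5066765/2155986 ≈ -2.3501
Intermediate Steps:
H = 27
c(t, A) = A + A² (c(t, A) = A² + A = A + A²)
g = 756 (g = 27*(1 + 27) = 27*28 = 756)
P(o) = o²
-1590/g + P(65)/(-17111) = -1590/756 + 65²/(-17111) = -1590*1/756 + 4225*(-1/17111) = -265/126 - 4225/17111 = -5066765/2155986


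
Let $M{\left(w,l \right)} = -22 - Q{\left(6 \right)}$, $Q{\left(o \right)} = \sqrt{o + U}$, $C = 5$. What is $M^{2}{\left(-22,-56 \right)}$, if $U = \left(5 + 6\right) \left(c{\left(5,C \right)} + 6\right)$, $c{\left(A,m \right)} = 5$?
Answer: $\left(22 + \sqrt{127}\right)^{2} \approx 1106.9$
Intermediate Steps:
$U = 121$ ($U = \left(5 + 6\right) \left(5 + 6\right) = 11 \cdot 11 = 121$)
$Q{\left(o \right)} = \sqrt{121 + o}$ ($Q{\left(o \right)} = \sqrt{o + 121} = \sqrt{121 + o}$)
$M{\left(w,l \right)} = -22 - \sqrt{127}$ ($M{\left(w,l \right)} = -22 - \sqrt{121 + 6} = -22 - \sqrt{127}$)
$M^{2}{\left(-22,-56 \right)} = \left(-22 - \sqrt{127}\right)^{2}$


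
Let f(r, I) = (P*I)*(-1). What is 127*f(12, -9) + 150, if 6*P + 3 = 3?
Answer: 150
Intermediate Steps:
P = 0 (P = -1/2 + (1/6)*3 = -1/2 + 1/2 = 0)
f(r, I) = 0 (f(r, I) = (0*I)*(-1) = 0*(-1) = 0)
127*f(12, -9) + 150 = 127*0 + 150 = 0 + 150 = 150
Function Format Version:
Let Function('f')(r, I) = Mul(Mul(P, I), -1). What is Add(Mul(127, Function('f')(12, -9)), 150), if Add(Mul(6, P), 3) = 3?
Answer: 150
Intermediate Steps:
P = 0 (P = Add(Rational(-1, 2), Mul(Rational(1, 6), 3)) = Add(Rational(-1, 2), Rational(1, 2)) = 0)
Function('f')(r, I) = 0 (Function('f')(r, I) = Mul(Mul(0, I), -1) = Mul(0, -1) = 0)
Add(Mul(127, Function('f')(12, -9)), 150) = Add(Mul(127, 0), 150) = Add(0, 150) = 150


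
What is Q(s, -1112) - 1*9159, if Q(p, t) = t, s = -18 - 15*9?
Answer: -10271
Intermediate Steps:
s = -153 (s = -18 - 135 = -153)
Q(s, -1112) - 1*9159 = -1112 - 1*9159 = -1112 - 9159 = -10271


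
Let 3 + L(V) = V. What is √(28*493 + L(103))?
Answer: 4*√869 ≈ 117.92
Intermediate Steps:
L(V) = -3 + V
√(28*493 + L(103)) = √(28*493 + (-3 + 103)) = √(13804 + 100) = √13904 = 4*√869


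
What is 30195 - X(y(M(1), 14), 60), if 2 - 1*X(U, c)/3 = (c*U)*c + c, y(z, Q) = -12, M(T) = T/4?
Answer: -99231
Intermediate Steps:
M(T) = T/4 (M(T) = T*(¼) = T/4)
X(U, c) = 6 - 3*c - 3*U*c² (X(U, c) = 6 - 3*((c*U)*c + c) = 6 - 3*((U*c)*c + c) = 6 - 3*(U*c² + c) = 6 - 3*(c + U*c²) = 6 + (-3*c - 3*U*c²) = 6 - 3*c - 3*U*c²)
30195 - X(y(M(1), 14), 60) = 30195 - (6 - 3*60 - 3*(-12)*60²) = 30195 - (6 - 180 - 3*(-12)*3600) = 30195 - (6 - 180 + 129600) = 30195 - 1*129426 = 30195 - 129426 = -99231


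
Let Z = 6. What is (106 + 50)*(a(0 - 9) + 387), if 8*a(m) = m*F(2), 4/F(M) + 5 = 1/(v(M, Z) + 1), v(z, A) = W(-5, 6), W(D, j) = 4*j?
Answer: 3751839/62 ≈ 60514.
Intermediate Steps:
v(z, A) = 24 (v(z, A) = 4*6 = 24)
F(M) = -25/31 (F(M) = 4/(-5 + 1/(24 + 1)) = 4/(-5 + 1/25) = 4/(-124/25) = 4*(-25/124) = -25/31)
a(m) = -25*m/248 (a(m) = (m*(-25/31))/8 = (-25*m/31)/8 = -25*m/248)
(106 + 50)*(a(0 - 9) + 387) = (106 + 50)*(-25*(0 - 9)/248 + 387) = 156*(-25/248*(-9) + 387) = 156*(225/248 + 387) = 156*(96201/248) = 3751839/62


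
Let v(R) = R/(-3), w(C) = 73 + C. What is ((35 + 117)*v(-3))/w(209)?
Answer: 76/141 ≈ 0.53901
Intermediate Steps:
v(R) = -R/3 (v(R) = R*(-⅓) = -R/3)
((35 + 117)*v(-3))/w(209) = ((35 + 117)*(-⅓*(-3)))/(73 + 209) = (152*1)/282 = 152*(1/282) = 76/141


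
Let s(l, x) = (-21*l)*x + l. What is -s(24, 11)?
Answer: 5520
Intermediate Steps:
s(l, x) = l - 21*l*x (s(l, x) = -21*l*x + l = l - 21*l*x)
-s(24, 11) = -24*(1 - 21*11) = -24*(1 - 231) = -24*(-230) = -1*(-5520) = 5520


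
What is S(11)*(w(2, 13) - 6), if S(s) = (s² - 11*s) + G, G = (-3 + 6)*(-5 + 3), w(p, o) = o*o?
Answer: -978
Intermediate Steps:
w(p, o) = o²
G = -6 (G = 3*(-2) = -6)
S(s) = -6 + s² - 11*s (S(s) = (s² - 11*s) - 6 = -6 + s² - 11*s)
S(11)*(w(2, 13) - 6) = (-6 + 11² - 11*11)*(13² - 6) = (-6 + 121 - 121)*(169 - 6) = -6*163 = -978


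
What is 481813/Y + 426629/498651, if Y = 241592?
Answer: 343326687631/120470092392 ≈ 2.8499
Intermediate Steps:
481813/Y + 426629/498651 = 481813/241592 + 426629/498651 = 343326687631/120470092392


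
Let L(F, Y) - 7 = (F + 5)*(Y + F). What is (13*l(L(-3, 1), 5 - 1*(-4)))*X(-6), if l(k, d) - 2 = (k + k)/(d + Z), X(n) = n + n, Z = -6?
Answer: -624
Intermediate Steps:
L(F, Y) = 7 + (5 + F)*(F + Y) (L(F, Y) = 7 + (F + 5)*(Y + F) = 7 + (5 + F)*(F + Y))
X(n) = 2*n
l(k, d) = 2 + 2*k/(-6 + d) (l(k, d) = 2 + (k + k)/(d - 6) = 2 + (2*k)/(-6 + d) = 2 + 2*k/(-6 + d))
(13*l(L(-3, 1), 5 - 1*(-4)))*X(-6) = (13*(2*(-6 + (5 - 1*(-4)) + (7 + (-3)² + 5*(-3) + 5*1 - 3*1))/(-6 + (5 - 1*(-4)))))*(2*(-6)) = (13*(2*(-6 + (5 + 4) + (7 + 9 - 15 + 5 - 3))/(-6 + (5 + 4))))*(-12) = (13*(2*(-6 + 9 + 3)/(-6 + 9)))*(-12) = (13*(2*6/3))*(-12) = (13*(2*(⅓)*6))*(-12) = (13*4)*(-12) = 52*(-12) = -624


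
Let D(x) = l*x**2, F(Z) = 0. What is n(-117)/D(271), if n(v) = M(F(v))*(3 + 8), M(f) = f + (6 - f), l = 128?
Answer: 33/4700224 ≈ 7.0209e-6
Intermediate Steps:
M(f) = 6
n(v) = 66 (n(v) = 6*(3 + 8) = 6*11 = 66)
D(x) = 128*x**2
n(-117)/D(271) = 66/((128*271**2)) = 66/((128*73441)) = 66/9400448 = 66*(1/9400448) = 33/4700224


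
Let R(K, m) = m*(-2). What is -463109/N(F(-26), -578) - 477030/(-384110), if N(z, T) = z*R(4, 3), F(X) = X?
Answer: -17781038131/5992116 ≈ -2967.4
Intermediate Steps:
R(K, m) = -2*m
N(z, T) = -6*z (N(z, T) = z*(-2*3) = z*(-6) = -6*z)
-463109/N(F(-26), -578) - 477030/(-384110) = -463109/((-6*(-26))) - 477030/(-384110) = -463109/156 - 477030*(-1/384110) = -463109*1/156 + 47703/38411 = -463109/156 + 47703/38411 = -17781038131/5992116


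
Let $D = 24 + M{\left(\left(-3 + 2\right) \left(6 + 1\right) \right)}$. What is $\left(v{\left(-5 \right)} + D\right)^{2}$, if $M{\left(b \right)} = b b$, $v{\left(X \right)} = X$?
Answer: $4624$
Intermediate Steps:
$M{\left(b \right)} = b^{2}$
$D = 73$ ($D = 24 + \left(\left(-3 + 2\right) \left(6 + 1\right)\right)^{2} = 24 + \left(\left(-1\right) 7\right)^{2} = 24 + \left(-7\right)^{2} = 24 + 49 = 73$)
$\left(v{\left(-5 \right)} + D\right)^{2} = \left(-5 + 73\right)^{2} = 68^{2} = 4624$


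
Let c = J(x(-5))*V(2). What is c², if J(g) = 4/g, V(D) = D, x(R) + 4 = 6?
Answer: 16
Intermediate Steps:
x(R) = 2 (x(R) = -4 + 6 = 2)
c = 4 (c = (4/2)*2 = (4*(½))*2 = 2*2 = 4)
c² = 4² = 16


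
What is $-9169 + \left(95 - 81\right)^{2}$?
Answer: $-8973$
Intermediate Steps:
$-9169 + \left(95 - 81\right)^{2} = -9169 + 14^{2} = -9169 + 196 = -8973$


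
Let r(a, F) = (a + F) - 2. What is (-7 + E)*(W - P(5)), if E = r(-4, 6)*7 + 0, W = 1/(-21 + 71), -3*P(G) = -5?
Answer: 1729/150 ≈ 11.527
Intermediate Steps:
P(G) = 5/3 (P(G) = -⅓*(-5) = 5/3)
r(a, F) = -2 + F + a (r(a, F) = (F + a) - 2 = -2 + F + a)
W = 1/50 ≈ 0.020000
E = 0 (E = (-2 + 6 - 4)*7 + 0 = 0*7 + 0 = 0 + 0 = 0)
(-7 + E)*(W - P(5)) = (-7 + 0)*(1/50 - 1*5/3) = -7*(1/50 - 5/3) = -7*(-247/150) = 1729/150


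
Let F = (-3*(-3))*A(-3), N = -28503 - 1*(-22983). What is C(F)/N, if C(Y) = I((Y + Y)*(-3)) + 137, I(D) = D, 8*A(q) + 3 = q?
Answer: -71/2208 ≈ -0.032156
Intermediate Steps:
A(q) = -3/8 + q/8
N = -5520 (N = -28503 + 22983 = -5520)
F = -27/4 (F = (-3*(-3))*(-3/8 + (⅛)*(-3)) = 9*(-3/8 - 3/8) = 9*(-¾) = -27/4 ≈ -6.7500)
C(Y) = 137 - 6*Y (C(Y) = (Y + Y)*(-3) + 137 = (2*Y)*(-3) + 137 = -6*Y + 137 = 137 - 6*Y)
C(F)/N = (137 - 6*(-27/4))/(-5520) = (137 + 81/2)*(-1/5520) = (355/2)*(-1/5520) = -71/2208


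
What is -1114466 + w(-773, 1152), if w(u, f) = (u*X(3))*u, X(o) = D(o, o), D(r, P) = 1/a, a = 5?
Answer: -4974801/5 ≈ -9.9496e+5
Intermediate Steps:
D(r, P) = ⅕ (D(r, P) = 1/5 = ⅕)
X(o) = ⅕
w(u, f) = u²/5 (w(u, f) = (u*(⅕))*u = (u/5)*u = u²/5)
-1114466 + w(-773, 1152) = -1114466 + (⅕)*(-773)² = -1114466 + (⅕)*597529 = -1114466 + 597529/5 = -4974801/5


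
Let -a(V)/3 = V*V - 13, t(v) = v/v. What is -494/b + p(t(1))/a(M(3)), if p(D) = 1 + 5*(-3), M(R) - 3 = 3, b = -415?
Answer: 39896/28635 ≈ 1.3933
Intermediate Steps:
M(R) = 6 (M(R) = 3 + 3 = 6)
t(v) = 1
a(V) = 39 - 3*V**2 (a(V) = -3*(V*V - 13) = -3*(V**2 - 13) = -3*(-13 + V**2) = 39 - 3*V**2)
p(D) = -14 (p(D) = 1 - 15 = -14)
-494/b + p(t(1))/a(M(3)) = -494/(-415) - 14/(39 - 3*6**2) = -494*(-1/415) - 14/(39 - 3*36) = 494/415 - 14/(39 - 108) = 494/415 - 14/(-69) = 494/415 - 14*(-1/69) = 494/415 + 14/69 = 39896/28635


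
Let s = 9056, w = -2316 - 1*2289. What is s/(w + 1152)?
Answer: -9056/3453 ≈ -2.6226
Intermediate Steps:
w = -4605 (w = -2316 - 2289 = -4605)
s/(w + 1152) = 9056/(-4605 + 1152) = 9056/(-3453) = 9056*(-1/3453) = -9056/3453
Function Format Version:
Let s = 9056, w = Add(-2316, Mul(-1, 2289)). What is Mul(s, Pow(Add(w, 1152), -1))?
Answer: Rational(-9056, 3453) ≈ -2.6226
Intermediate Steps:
w = -4605 (w = Add(-2316, -2289) = -4605)
Mul(s, Pow(Add(w, 1152), -1)) = Mul(9056, Pow(Add(-4605, 1152), -1)) = Mul(9056, Pow(-3453, -1)) = Mul(9056, Rational(-1, 3453)) = Rational(-9056, 3453)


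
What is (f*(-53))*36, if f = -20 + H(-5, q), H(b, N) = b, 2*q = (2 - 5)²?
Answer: 47700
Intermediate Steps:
q = 9/2 (q = (2 - 5)²/2 = (½)*(-3)² = (½)*9 = 9/2 ≈ 4.5000)
f = -25 (f = -20 - 5 = -25)
(f*(-53))*36 = -25*(-53)*36 = 1325*36 = 47700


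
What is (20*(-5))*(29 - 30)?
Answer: 100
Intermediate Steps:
(20*(-5))*(29 - 30) = -100*(-1) = 100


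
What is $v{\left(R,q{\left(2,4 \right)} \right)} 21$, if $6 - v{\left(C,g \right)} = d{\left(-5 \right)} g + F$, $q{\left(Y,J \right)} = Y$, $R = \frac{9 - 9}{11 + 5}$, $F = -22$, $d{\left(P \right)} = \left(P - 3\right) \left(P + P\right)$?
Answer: $-2772$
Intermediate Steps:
$d{\left(P \right)} = 2 P \left(-3 + P\right)$ ($d{\left(P \right)} = \left(-3 + P\right) 2 P = 2 P \left(-3 + P\right)$)
$R = 0$ ($R = \frac{0}{16} = 0 \cdot \frac{1}{16} = 0$)
$v{\left(C,g \right)} = 28 - 80 g$ ($v{\left(C,g \right)} = 6 - \left(2 \left(-5\right) \left(-3 - 5\right) g - 22\right) = 6 - \left(2 \left(-5\right) \left(-8\right) g - 22\right) = 6 - \left(80 g - 22\right) = 6 - \left(-22 + 80 g\right) = 28 - 80 g$)
$v{\left(R,q{\left(2,4 \right)} \right)} 21 = \left(28 - 160\right) 21 = \left(-132\right) 21 = -2772$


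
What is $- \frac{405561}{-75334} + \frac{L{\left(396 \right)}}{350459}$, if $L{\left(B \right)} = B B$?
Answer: $\frac{153946079043}{26401478306} \approx 5.831$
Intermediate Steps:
$L{\left(B \right)} = B^{2}$
$- \frac{405561}{-75334} + \frac{L{\left(396 \right)}}{350459} = - \frac{405561}{-75334} + \frac{396^{2}}{350459} = \left(-405561\right) \left(- \frac{1}{75334}\right) + 156816 \cdot \frac{1}{350459} = \frac{405561}{75334} + \frac{156816}{350459} = \frac{153946079043}{26401478306}$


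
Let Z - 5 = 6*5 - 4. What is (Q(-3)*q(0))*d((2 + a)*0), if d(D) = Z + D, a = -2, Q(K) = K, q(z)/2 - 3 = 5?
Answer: -1488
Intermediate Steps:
Z = 31 (Z = 5 + (6*5 - 4) = 5 + (30 - 4) = 5 + 26 = 31)
q(z) = 16 (q(z) = 6 + 2*5 = 6 + 10 = 16)
d(D) = 31 + D
(Q(-3)*q(0))*d((2 + a)*0) = (-3*16)*(31 + (2 - 2)*0) = -48*(31 + 0*0) = -48*(31 + 0) = -48*31 = -1488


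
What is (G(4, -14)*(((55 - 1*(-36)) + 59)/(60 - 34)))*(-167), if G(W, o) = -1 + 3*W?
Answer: -137775/13 ≈ -10598.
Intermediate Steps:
(G(4, -14)*(((55 - 1*(-36)) + 59)/(60 - 34)))*(-167) = ((-1 + 3*4)*(((55 - 1*(-36)) + 59)/(60 - 34)))*(-167) = ((-1 + 12)*(((55 + 36) + 59)/26))*(-167) = (11*((91 + 59)*(1/26)))*(-167) = (11*(150*(1/26)))*(-167) = (11*(75/13))*(-167) = (825/13)*(-167) = -137775/13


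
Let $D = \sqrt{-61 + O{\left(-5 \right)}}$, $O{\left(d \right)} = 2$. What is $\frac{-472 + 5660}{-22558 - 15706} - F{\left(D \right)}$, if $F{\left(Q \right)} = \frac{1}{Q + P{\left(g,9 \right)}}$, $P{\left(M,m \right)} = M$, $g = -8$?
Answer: $- \frac{83003}{1176618} + \frac{i \sqrt{59}}{123} \approx -0.070544 + 0.062448 i$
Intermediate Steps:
$D = i \sqrt{59}$ ($D = \sqrt{-61 + 2} = \sqrt{-59} = i \sqrt{59} \approx 7.6811 i$)
$F{\left(Q \right)} = \frac{1}{-8 + Q}$ ($F{\left(Q \right)} = \frac{1}{Q - 8} = \frac{1}{-8 + Q}$)
$\frac{-472 + 5660}{-22558 - 15706} - F{\left(D \right)} = \frac{-472 + 5660}{-22558 - 15706} - \frac{1}{-8 + i \sqrt{59}} = \frac{5188}{-38264} - \frac{1}{-8 + i \sqrt{59}} = 5188 \left(- \frac{1}{38264}\right) - \frac{1}{-8 + i \sqrt{59}} = - \frac{1297}{9566} - \frac{1}{-8 + i \sqrt{59}}$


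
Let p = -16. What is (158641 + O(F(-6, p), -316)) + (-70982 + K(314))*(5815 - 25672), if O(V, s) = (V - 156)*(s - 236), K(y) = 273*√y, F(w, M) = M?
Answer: 1409743159 - 5420961*√314 ≈ 1.3137e+9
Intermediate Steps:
O(V, s) = (-236 + s)*(-156 + V) (O(V, s) = (-156 + V)*(-236 + s) = (-236 + s)*(-156 + V))
(158641 + O(F(-6, p), -316)) + (-70982 + K(314))*(5815 - 25672) = (158641 + (36816 - 236*(-16) - 156*(-316) - 16*(-316))) + (-70982 + 273*√314)*(5815 - 25672) = (158641 + (36816 + 3776 + 49296 + 5056)) + (-70982 + 273*√314)*(-19857) = (158641 + 94944) + (1409489574 - 5420961*√314) = 253585 + (1409489574 - 5420961*√314) = 1409743159 - 5420961*√314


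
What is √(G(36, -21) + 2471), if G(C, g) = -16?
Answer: √2455 ≈ 49.548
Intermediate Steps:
√(G(36, -21) + 2471) = √(-16 + 2471) = √2455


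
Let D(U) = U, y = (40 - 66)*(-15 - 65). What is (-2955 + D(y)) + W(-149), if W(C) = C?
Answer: -1024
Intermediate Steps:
y = 2080 (y = -26*(-80) = 2080)
(-2955 + D(y)) + W(-149) = (-2955 + 2080) - 149 = -875 - 149 = -1024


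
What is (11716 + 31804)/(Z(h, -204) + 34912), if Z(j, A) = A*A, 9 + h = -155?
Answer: 2720/4783 ≈ 0.56868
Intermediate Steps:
h = -164 (h = -9 - 155 = -164)
Z(j, A) = A²
(11716 + 31804)/(Z(h, -204) + 34912) = (11716 + 31804)/((-204)² + 34912) = 43520/(41616 + 34912) = 43520/76528 = 43520*(1/76528) = 2720/4783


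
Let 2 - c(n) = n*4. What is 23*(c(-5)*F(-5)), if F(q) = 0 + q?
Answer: -2530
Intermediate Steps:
F(q) = q
c(n) = 2 - 4*n (c(n) = 2 - n*4 = 2 - 4*n)
23*(c(-5)*F(-5)) = 23*((2 - 4*(-5))*(-5)) = 23*((2 + 20)*(-5)) = 23*(22*(-5)) = 23*(-110) = -2530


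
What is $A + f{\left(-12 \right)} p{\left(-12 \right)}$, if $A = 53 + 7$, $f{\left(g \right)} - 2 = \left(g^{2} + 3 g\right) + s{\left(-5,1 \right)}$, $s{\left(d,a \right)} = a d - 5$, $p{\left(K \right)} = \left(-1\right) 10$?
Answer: $-940$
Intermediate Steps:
$p{\left(K \right)} = -10$
$s{\left(d,a \right)} = -5 + a d$
$f{\left(g \right)} = -8 + g^{2} + 3 g$ ($f{\left(g \right)} = 2 + \left(\left(g^{2} + 3 g\right) + \left(-5 + 1 \left(-5\right)\right)\right) = 2 - \left(10 - g^{2} - 3 g\right) = 2 + \left(-10 + g^{2} + 3 g\right) = -8 + g^{2} + 3 g$)
$A = 60$
$A + f{\left(-12 \right)} p{\left(-12 \right)} = 60 + \left(-8 + \left(-12\right)^{2} + 3 \left(-12\right)\right) \left(-10\right) = 60 + \left(-8 + 144 - 36\right) \left(-10\right) = 60 + 100 \left(-10\right) = 60 - 1000 = -940$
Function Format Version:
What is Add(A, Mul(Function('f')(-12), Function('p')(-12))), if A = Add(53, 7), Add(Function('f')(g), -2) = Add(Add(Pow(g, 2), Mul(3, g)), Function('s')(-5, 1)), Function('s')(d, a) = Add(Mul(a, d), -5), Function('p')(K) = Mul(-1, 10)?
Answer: -940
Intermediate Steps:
Function('p')(K) = -10
Function('s')(d, a) = Add(-5, Mul(a, d))
Function('f')(g) = Add(-8, Pow(g, 2), Mul(3, g)) (Function('f')(g) = Add(2, Add(Add(Pow(g, 2), Mul(3, g)), Add(-5, Mul(1, -5)))) = Add(2, Add(Add(Pow(g, 2), Mul(3, g)), Add(-5, -5))) = Add(2, Add(Add(Pow(g, 2), Mul(3, g)), -10)) = Add(2, Add(-10, Pow(g, 2), Mul(3, g))) = Add(-8, Pow(g, 2), Mul(3, g)))
A = 60
Add(A, Mul(Function('f')(-12), Function('p')(-12))) = Add(60, Mul(Add(-8, Pow(-12, 2), Mul(3, -12)), -10)) = Add(60, Mul(Add(-8, 144, -36), -10)) = Add(60, Mul(100, -10)) = Add(60, -1000) = -940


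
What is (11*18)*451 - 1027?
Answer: 88271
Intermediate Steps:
(11*18)*451 - 1027 = 198*451 - 1027 = 89298 - 1027 = 88271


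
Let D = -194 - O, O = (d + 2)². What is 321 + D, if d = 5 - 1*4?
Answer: 118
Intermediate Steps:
d = 1 (d = 5 - 4 = 1)
O = 9 (O = (1 + 2)² = 3² = 9)
D = -203 (D = -194 - 1*9 = -194 - 9 = -203)
321 + D = 321 - 203 = 118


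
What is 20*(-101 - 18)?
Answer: -2380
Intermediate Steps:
20*(-101 - 18) = 20*(-119) = -2380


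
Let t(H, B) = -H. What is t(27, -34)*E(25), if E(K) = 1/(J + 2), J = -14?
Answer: 9/4 ≈ 2.2500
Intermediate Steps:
E(K) = -1/12 (E(K) = 1/(-14 + 2) = 1/(-12) = -1/12)
t(27, -34)*E(25) = -1*27*(-1/12) = -27*(-1/12) = 9/4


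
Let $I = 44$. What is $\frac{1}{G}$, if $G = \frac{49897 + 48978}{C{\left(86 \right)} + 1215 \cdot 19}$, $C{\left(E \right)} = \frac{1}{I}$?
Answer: $\frac{1015741}{4350500} \approx 0.23348$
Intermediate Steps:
$C{\left(E \right)} = \frac{1}{44}$
$G = \frac{4350500}{1015741}$ ($G = \frac{49897 + 48978}{\frac{1}{44} + 1215 \cdot 19} = \frac{98875}{\frac{1}{44} + 23085} = \frac{98875}{\frac{1015741}{44}} = 98875 \cdot \frac{44}{1015741} = \frac{4350500}{1015741} \approx 4.2831$)
$\frac{1}{G} = \frac{1}{\frac{4350500}{1015741}} = \frac{1015741}{4350500}$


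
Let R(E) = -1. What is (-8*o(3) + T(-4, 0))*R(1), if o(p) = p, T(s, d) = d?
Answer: 24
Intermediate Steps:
(-8*o(3) + T(-4, 0))*R(1) = (-8*3 + 0)*(-1) = (-24 + 0)*(-1) = -24*(-1) = 24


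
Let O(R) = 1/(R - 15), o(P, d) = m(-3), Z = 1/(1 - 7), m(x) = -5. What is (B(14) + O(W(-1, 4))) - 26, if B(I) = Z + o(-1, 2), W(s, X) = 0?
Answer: -937/30 ≈ -31.233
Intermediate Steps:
Z = -⅙ (Z = 1/(-6) = -⅙ ≈ -0.16667)
o(P, d) = -5
B(I) = -31/6 (B(I) = -⅙ - 5 = -31/6)
O(R) = 1/(-15 + R)
(B(14) + O(W(-1, 4))) - 26 = (-31/6 + 1/(-15 + 0)) - 26 = (-31/6 + 1/(-15)) - 26 = (-31/6 - 1/15) - 26 = -157/30 - 26 = -937/30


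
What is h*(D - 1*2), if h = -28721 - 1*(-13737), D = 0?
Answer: 29968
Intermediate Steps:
h = -14984 (h = -28721 + 13737 = -14984)
h*(D - 1*2) = -14984*(0 - 1*2) = -14984*(0 - 2) = -14984*(-2) = 29968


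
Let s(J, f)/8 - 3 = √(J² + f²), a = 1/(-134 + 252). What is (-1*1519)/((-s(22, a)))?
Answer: -2266131/1889686 + 12803*√6739217/3779372 ≈ 7.5950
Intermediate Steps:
a = 1/118 ≈ 0.0084746
s(J, f) = 24 + 8*√(J² + f²)
(-1*1519)/((-s(22, a))) = (-1*1519)/((-(24 + 8*√(22² + (1/118)²)))) = -1519*(-1/(24 + 8*√(484 + 1/13924))) = -1519*(-1/(24 + 8*√(6739217/13924))) = -1519*(-1/(24 + 8*(√6739217/118))) = -1519*(-1/(24 + 4*√6739217/59)) = -1519/(-24 - 4*√6739217/59)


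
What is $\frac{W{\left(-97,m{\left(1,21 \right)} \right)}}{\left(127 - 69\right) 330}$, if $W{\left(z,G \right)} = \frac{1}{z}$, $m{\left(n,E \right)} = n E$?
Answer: $- \frac{1}{1856580} \approx -5.3862 \cdot 10^{-7}$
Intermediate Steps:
$m{\left(n,E \right)} = E n$
$\frac{W{\left(-97,m{\left(1,21 \right)} \right)}}{\left(127 - 69\right) 330} = \frac{1}{\left(-97\right) \left(127 - 69\right) 330} = - \frac{1}{97 \cdot 58 \cdot 330} = - \frac{1}{97 \cdot 19140} = \left(- \frac{1}{97}\right) \frac{1}{19140} = - \frac{1}{1856580}$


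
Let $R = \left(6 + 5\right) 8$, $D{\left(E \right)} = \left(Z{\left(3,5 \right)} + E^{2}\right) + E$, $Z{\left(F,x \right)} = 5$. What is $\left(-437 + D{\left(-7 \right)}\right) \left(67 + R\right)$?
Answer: $-60450$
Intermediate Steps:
$D{\left(E \right)} = 5 + E + E^{2}$ ($D{\left(E \right)} = \left(5 + E^{2}\right) + E = 5 + E + E^{2}$)
$R = 88$ ($R = 11 \cdot 8 = 88$)
$\left(-437 + D{\left(-7 \right)}\right) \left(67 + R\right) = \left(-437 + \left(5 - 7 + \left(-7\right)^{2}\right)\right) \left(67 + 88\right) = \left(-437 + \left(5 - 7 + 49\right)\right) 155 = \left(-437 + 47\right) 155 = \left(-390\right) 155 = -60450$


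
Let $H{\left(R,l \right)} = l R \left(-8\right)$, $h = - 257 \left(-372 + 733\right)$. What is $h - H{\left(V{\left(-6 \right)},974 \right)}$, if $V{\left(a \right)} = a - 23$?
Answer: $-318745$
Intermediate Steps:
$h = -92777$ ($h = \left(-257\right) 361 = -92777$)
$V{\left(a \right)} = -23 + a$
$H{\left(R,l \right)} = - 8 R l$ ($H{\left(R,l \right)} = R l \left(-8\right) = - 8 R l$)
$h - H{\left(V{\left(-6 \right)},974 \right)} = -92777 - \left(-8\right) \left(-23 - 6\right) 974 = -92777 - \left(-8\right) \left(-29\right) 974 = -92777 - 225968 = -318745$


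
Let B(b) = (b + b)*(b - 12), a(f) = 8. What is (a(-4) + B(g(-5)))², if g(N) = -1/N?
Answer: 6724/625 ≈ 10.758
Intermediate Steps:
B(b) = 2*b*(-12 + b) (B(b) = (2*b)*(-12 + b) = 2*b*(-12 + b))
(a(-4) + B(g(-5)))² = (8 + 2*(-1/(-5))*(-12 - 1/(-5)))² = (8 + 2*(-1*(-⅕))*(-12 - 1*(-⅕)))² = (8 + 2*(⅕)*(-12 + ⅕))² = (8 + 2*(⅕)*(-59/5))² = (8 - 118/25)² = (82/25)² = 6724/625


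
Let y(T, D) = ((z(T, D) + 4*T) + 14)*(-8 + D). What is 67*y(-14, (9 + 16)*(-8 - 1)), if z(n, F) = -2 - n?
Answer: 468330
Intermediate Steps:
y(T, D) = (-8 + D)*(12 + 3*T) (y(T, D) = (((-2 - T) + 4*T) + 14)*(-8 + D) = ((-2 + 3*T) + 14)*(-8 + D) = (12 + 3*T)*(-8 + D) = (-8 + D)*(12 + 3*T))
67*y(-14, (9 + 16)*(-8 - 1)) = 67*(-96 - 24*(-14) + 12*((9 + 16)*(-8 - 1)) + 3*((9 + 16)*(-8 - 1))*(-14)) = 67*(-96 + 336 + 12*(25*(-9)) + 3*(25*(-9))*(-14)) = 67*(-96 + 336 + 12*(-225) + 3*(-225)*(-14)) = 67*(-96 + 336 - 2700 + 9450) = 67*6990 = 468330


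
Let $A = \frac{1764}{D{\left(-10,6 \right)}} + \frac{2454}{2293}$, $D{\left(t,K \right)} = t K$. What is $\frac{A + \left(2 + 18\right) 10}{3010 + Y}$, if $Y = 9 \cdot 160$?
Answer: $\frac{1968199}{51019250} \approx 0.038578$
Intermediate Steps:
$D{\left(t,K \right)} = K t$
$Y = 1440$
$A = - \frac{324801}{11465}$ ($A = \frac{1764}{6 \left(-10\right)} + \frac{2454}{2293} = \frac{1764}{-60} + 2454 \cdot \frac{1}{2293} = 1764 \left(- \frac{1}{60}\right) + \frac{2454}{2293} = - \frac{147}{5} + \frac{2454}{2293} = - \frac{324801}{11465} \approx -28.33$)
$\frac{A + \left(2 + 18\right) 10}{3010 + Y} = \frac{- \frac{324801}{11465} + \left(2 + 18\right) 10}{3010 + 1440} = \frac{- \frac{324801}{11465} + 20 \cdot 10}{4450} = \left(- \frac{324801}{11465} + 200\right) \frac{1}{4450} = \frac{1968199}{11465} \cdot \frac{1}{4450} = \frac{1968199}{51019250}$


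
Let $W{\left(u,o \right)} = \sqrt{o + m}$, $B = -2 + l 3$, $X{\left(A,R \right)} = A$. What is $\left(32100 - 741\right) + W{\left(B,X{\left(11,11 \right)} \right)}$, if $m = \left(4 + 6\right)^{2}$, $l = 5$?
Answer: $31359 + \sqrt{111} \approx 31370.0$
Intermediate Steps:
$m = 100$ ($m = 10^{2} = 100$)
$B = 13$ ($B = -2 + 5 \cdot 3 = -2 + 15 = 13$)
$W{\left(u,o \right)} = \sqrt{100 + o}$ ($W{\left(u,o \right)} = \sqrt{o + 100} = \sqrt{100 + o}$)
$\left(32100 - 741\right) + W{\left(B,X{\left(11,11 \right)} \right)} = \left(32100 - 741\right) + \sqrt{100 + 11} = 31359 + \sqrt{111}$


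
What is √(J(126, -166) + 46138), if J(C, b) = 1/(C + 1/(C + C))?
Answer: √46518785330998/31753 ≈ 214.80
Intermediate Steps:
J(C, b) = 1/(C + 1/(2*C))
√(J(126, -166) + 46138) = √(2*126/(1 + 2*126²) + 46138) = √(2*126/(1 + 2*15876) + 46138) = √(2*126/(1 + 31752) + 46138) = √(2*126/31753 + 46138) = √(2*126*(1/31753) + 46138) = √(252/31753 + 46138) = √(1465020166/31753) = √46518785330998/31753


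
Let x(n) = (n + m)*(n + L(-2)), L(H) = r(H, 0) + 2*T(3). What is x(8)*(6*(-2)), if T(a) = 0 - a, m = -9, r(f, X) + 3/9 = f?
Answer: -4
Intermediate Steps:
r(f, X) = -⅓ + f
T(a) = -a
L(H) = -19/3 + H (L(H) = (-⅓ + H) + 2*(-1*3) = (-⅓ + H) + 2*(-3) = (-⅓ + H) - 6 = -19/3 + H)
x(n) = (-9 + n)*(-25/3 + n) (x(n) = (n - 9)*(n + (-19/3 - 2)) = (-9 + n)*(n - 25/3) = (-9 + n)*(-25/3 + n))
x(8)*(6*(-2)) = (75 + 8² - 52/3*8)*(6*(-2)) = (75 + 64 - 416/3)*(-12) = (⅓)*(-12) = -4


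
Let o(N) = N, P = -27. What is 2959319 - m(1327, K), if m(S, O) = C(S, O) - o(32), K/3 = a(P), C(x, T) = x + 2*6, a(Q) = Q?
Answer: 2958012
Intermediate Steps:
C(x, T) = 12 + x (C(x, T) = x + 12 = 12 + x)
K = -81 (K = 3*(-27) = -81)
m(S, O) = -20 + S (m(S, O) = (12 + S) - 1*32 = (12 + S) - 32 = -20 + S)
2959319 - m(1327, K) = 2959319 - (-20 + 1327) = 2959319 - 1*1307 = 2959319 - 1307 = 2958012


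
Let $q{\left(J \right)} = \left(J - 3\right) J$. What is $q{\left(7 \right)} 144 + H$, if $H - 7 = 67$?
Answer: $4106$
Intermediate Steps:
$q{\left(J \right)} = J \left(-3 + J\right)$ ($q{\left(J \right)} = \left(-3 + J\right) J = J \left(-3 + J\right)$)
$H = 74$ ($H = 7 + 67 = 74$)
$q{\left(7 \right)} 144 + H = 7 \left(-3 + 7\right) 144 + 74 = 7 \cdot 4 \cdot 144 + 74 = 28 \cdot 144 + 74 = 4032 + 74 = 4106$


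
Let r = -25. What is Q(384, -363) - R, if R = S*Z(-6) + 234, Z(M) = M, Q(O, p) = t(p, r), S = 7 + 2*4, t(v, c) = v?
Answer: -507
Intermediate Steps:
S = 15 (S = 7 + 8 = 15)
Q(O, p) = p
R = 144 (R = 15*(-6) + 234 = -90 + 234 = 144)
Q(384, -363) - R = -363 - 1*144 = -363 - 144 = -507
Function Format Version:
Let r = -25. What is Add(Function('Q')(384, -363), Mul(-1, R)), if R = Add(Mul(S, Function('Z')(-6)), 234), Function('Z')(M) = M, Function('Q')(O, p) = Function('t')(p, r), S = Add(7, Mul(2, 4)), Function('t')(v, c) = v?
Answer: -507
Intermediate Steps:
S = 15 (S = Add(7, 8) = 15)
Function('Q')(O, p) = p
R = 144 (R = Add(Mul(15, -6), 234) = Add(-90, 234) = 144)
Add(Function('Q')(384, -363), Mul(-1, R)) = Add(-363, Mul(-1, 144)) = Add(-363, -144) = -507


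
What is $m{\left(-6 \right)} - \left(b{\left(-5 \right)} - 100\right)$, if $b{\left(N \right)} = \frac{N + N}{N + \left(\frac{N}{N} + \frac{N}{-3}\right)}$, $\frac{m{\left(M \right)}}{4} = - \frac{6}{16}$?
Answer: $\frac{1319}{14} \approx 94.214$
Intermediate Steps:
$m{\left(M \right)} = - \frac{3}{2}$ ($m{\left(M \right)} = 4 \left(- \frac{6}{16}\right) = 4 \left(\left(-6\right) \frac{1}{16}\right) = 4 \left(- \frac{3}{8}\right) = - \frac{3}{2}$)
$b{\left(N \right)} = \frac{2 N}{1 + \frac{2 N}{3}}$ ($b{\left(N \right)} = \frac{2 N}{N + \left(1 + N \left(- \frac{1}{3}\right)\right)} = \frac{2 N}{N - \left(-1 + \frac{N}{3}\right)} = \frac{2 N}{1 + \frac{2 N}{3}}$)
$m{\left(-6 \right)} - \left(b{\left(-5 \right)} - 100\right) = - \frac{3}{2} - \left(6 \left(-5\right) \frac{1}{3 + 2 \left(-5\right)} - 100\right) = - \frac{3}{2} - \left(6 \left(-5\right) \frac{1}{3 - 10} - 100\right) = - \frac{3}{2} - \left(6 \left(-5\right) \frac{1}{-7} - 100\right) = - \frac{3}{2} - \left(6 \left(-5\right) \left(- \frac{1}{7}\right) - 100\right) = - \frac{3}{2} - \left(\frac{30}{7} - 100\right) = - \frac{3}{2} - - \frac{670}{7} = - \frac{3}{2} + \frac{670}{7} = \frac{1319}{14}$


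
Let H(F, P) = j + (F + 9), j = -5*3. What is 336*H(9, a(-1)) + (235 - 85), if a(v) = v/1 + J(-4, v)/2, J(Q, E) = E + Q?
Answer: 1158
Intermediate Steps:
a(v) = -2 + 3*v/2 (a(v) = v/1 + (v - 4)/2 = v*1 + (-4 + v)*(½) = v + (-2 + v/2) = -2 + 3*v/2)
j = -15
H(F, P) = -6 + F (H(F, P) = -15 + (F + 9) = -15 + (9 + F) = -6 + F)
336*H(9, a(-1)) + (235 - 85) = 336*(-6 + 9) + (235 - 85) = 336*3 + 150 = 1008 + 150 = 1158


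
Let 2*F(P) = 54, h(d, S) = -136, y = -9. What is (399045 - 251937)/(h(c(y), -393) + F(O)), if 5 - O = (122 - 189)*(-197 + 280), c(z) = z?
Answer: -147108/109 ≈ -1349.6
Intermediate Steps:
O = 5566 (O = 5 - (122 - 189)*(-197 + 280) = 5 - (-67)*83 = 5 - 1*(-5561) = 5 + 5561 = 5566)
F(P) = 27 (F(P) = (½)*54 = 27)
(399045 - 251937)/(h(c(y), -393) + F(O)) = (399045 - 251937)/(-136 + 27) = 147108/(-109) = 147108*(-1/109) = -147108/109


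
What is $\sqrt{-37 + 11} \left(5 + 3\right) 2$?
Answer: $16 i \sqrt{26} \approx 81.584 i$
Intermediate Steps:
$\sqrt{-37 + 11} \left(5 + 3\right) 2 = \sqrt{-26} \cdot 8 \cdot 2 = i \sqrt{26} \cdot 16 = 16 i \sqrt{26}$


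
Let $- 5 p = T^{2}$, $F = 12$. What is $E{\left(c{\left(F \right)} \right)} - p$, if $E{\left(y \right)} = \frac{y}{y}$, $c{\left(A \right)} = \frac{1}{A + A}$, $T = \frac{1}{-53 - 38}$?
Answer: $\frac{41406}{41405} \approx 1.0$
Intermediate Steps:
$T = - \frac{1}{91}$ ($T = \frac{1}{-91} = - \frac{1}{91} \approx -0.010989$)
$c{\left(A \right)} = \frac{1}{2 A}$
$p = - \frac{1}{41405}$ ($p = - \frac{\left(- \frac{1}{91}\right)^{2}}{5} = \left(- \frac{1}{5}\right) \frac{1}{8281} = - \frac{1}{41405} \approx -2.4152 \cdot 10^{-5}$)
$E{\left(y \right)} = 1$
$E{\left(c{\left(F \right)} \right)} - p = 1 - - \frac{1}{41405} = 1 + \frac{1}{41405} = \frac{41406}{41405}$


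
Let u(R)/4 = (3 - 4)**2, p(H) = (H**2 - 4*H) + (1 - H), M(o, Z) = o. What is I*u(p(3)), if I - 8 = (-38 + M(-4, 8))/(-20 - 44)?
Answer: 277/8 ≈ 34.625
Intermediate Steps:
p(H) = 1 + H**2 - 5*H
u(R) = 4 (u(R) = 4*(3 - 4)**2 = 4*(-1)**2 = 4*1 = 4)
I = 277/32 (I = 8 + (-38 - 4)/(-20 - 44) = 8 - 42/(-64) = 8 - 42*(-1/64) = 8 + 21/32 = 277/32 ≈ 8.6563)
I*u(p(3)) = (277/32)*4 = 277/8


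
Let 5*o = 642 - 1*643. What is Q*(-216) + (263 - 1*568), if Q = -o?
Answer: -1741/5 ≈ -348.20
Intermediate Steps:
o = -⅕ (o = (642 - 1*643)/5 = (642 - 643)/5 = (⅕)*(-1) = -⅕ ≈ -0.20000)
Q = ⅕ (Q = -1*(-⅕) = ⅕ ≈ 0.20000)
Q*(-216) + (263 - 1*568) = (⅕)*(-216) + (263 - 1*568) = -216/5 + (263 - 568) = -216/5 - 305 = -1741/5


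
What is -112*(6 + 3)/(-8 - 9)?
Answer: 1008/17 ≈ 59.294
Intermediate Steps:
-112*(6 + 3)/(-8 - 9) = -1008/(-17) = -1008*(-1)/17 = -112*(-9/17) = 1008/17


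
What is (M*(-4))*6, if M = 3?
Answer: -72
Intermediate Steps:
(M*(-4))*6 = (3*(-4))*6 = -12*6 = -72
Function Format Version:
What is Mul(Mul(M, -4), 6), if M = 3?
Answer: -72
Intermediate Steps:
Mul(Mul(M, -4), 6) = Mul(Mul(3, -4), 6) = Mul(-12, 6) = -72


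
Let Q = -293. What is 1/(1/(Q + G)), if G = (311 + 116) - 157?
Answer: -23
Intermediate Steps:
G = 270 (G = 427 - 157 = 270)
1/(1/(Q + G)) = 1/(1/(-293 + 270)) = 1/(1/(-23)) = 1/(-1/23) = -23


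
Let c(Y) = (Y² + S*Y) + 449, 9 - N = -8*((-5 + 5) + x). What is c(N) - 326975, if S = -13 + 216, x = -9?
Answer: -335346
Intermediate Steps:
S = 203
N = -63 (N = 9 - (-8)*((-5 + 5) - 9) = 9 - (-8)*(0 - 9) = 9 - (-8)*(-9) = 9 - 1*72 = 9 - 72 = -63)
c(Y) = 449 + Y² + 203*Y (c(Y) = (Y² + 203*Y) + 449 = 449 + Y² + 203*Y)
c(N) - 326975 = (449 + (-63)² + 203*(-63)) - 326975 = (449 + 3969 - 12789) - 326975 = -8371 - 326975 = -335346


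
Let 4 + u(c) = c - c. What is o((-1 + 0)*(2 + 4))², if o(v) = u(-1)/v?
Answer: 4/9 ≈ 0.44444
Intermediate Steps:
u(c) = -4 (u(c) = -4 + (c - c) = -4 + 0 = -4)
o(v) = -4/v
o((-1 + 0)*(2 + 4))² = (-4*1/((-1 + 0)*(2 + 4)))² = (-4/((-1*6)))² = (-4/(-6))² = (-4*(-⅙))² = (⅔)² = 4/9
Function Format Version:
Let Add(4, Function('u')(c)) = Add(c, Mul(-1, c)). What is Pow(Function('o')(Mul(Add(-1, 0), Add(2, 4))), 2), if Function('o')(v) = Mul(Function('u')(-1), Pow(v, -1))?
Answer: Rational(4, 9) ≈ 0.44444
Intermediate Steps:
Function('u')(c) = -4 (Function('u')(c) = Add(-4, Add(c, Mul(-1, c))) = Add(-4, 0) = -4)
Function('o')(v) = Mul(-4, Pow(v, -1))
Pow(Function('o')(Mul(Add(-1, 0), Add(2, 4))), 2) = Pow(Mul(-4, Pow(Mul(Add(-1, 0), Add(2, 4)), -1)), 2) = Pow(Mul(-4, Pow(Mul(-1, 6), -1)), 2) = Pow(Mul(-4, Pow(-6, -1)), 2) = Pow(Mul(-4, Rational(-1, 6)), 2) = Pow(Rational(2, 3), 2) = Rational(4, 9)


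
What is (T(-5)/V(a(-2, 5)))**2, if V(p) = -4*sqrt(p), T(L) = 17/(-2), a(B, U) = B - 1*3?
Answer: -289/320 ≈ -0.90312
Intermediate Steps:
a(B, U) = -3 + B (a(B, U) = B - 3 = -3 + B)
T(L) = -17/2 (T(L) = 17*(-1/2) = -17/2)
(T(-5)/V(a(-2, 5)))**2 = (-17*(-1/(4*sqrt(-3 - 2)))/2)**2 = (-17*I*sqrt(5)/20/2)**2 = (-17*I*sqrt(5)/40)**2 = -289/320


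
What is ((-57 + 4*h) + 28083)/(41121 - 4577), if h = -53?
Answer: 13907/18272 ≈ 0.76111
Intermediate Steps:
((-57 + 4*h) + 28083)/(41121 - 4577) = ((-57 + 4*(-53)) + 28083)/(41121 - 4577) = ((-57 - 212) + 28083)/36544 = (-269 + 28083)*(1/36544) = 27814*(1/36544) = 13907/18272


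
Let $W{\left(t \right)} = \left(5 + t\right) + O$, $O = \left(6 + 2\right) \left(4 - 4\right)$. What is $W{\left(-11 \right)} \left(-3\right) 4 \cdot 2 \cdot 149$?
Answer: $21456$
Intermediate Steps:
$O = 0$ ($O = 8 \cdot 0 = 0$)
$W{\left(t \right)} = 5 + t$ ($W{\left(t \right)} = \left(5 + t\right) + 0 = 5 + t$)
$W{\left(-11 \right)} \left(-3\right) 4 \cdot 2 \cdot 149 = \left(5 - 11\right) \left(-3\right) 4 \cdot 2 \cdot 149 = - 6 \left(\left(-12\right) 2\right) 149 = \left(-6\right) \left(-24\right) 149 = 144 \cdot 149 = 21456$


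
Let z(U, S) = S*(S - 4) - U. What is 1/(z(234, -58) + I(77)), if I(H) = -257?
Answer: 1/3105 ≈ 0.00032206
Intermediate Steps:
z(U, S) = -U + S*(-4 + S) (z(U, S) = S*(-4 + S) - U = -U + S*(-4 + S))
1/(z(234, -58) + I(77)) = 1/(((-58)**2 - 1*234 - 4*(-58)) - 257) = 1/((3364 - 234 + 232) - 257) = 1/(3362 - 257) = 1/3105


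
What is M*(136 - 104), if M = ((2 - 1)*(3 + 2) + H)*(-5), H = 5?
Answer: -1600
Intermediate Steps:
M = -50 (M = ((2 - 1)*(3 + 2) + 5)*(-5) = (1*5 + 5)*(-5) = (5 + 5)*(-5) = 10*(-5) = -50)
M*(136 - 104) = -50*(136 - 104) = -50*32 = -1600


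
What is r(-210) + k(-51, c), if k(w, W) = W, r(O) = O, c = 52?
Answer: -158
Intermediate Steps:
r(-210) + k(-51, c) = -210 + 52 = -158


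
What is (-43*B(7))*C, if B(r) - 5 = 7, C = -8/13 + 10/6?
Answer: -7052/13 ≈ -542.46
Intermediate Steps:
C = 41/39 (C = -8*1/13 + 10*(1/6) = -8/13 + 5/3 = 41/39 ≈ 1.0513)
B(r) = 12 (B(r) = 5 + 7 = 12)
(-43*B(7))*C = -43*12*(41/39) = -516*41/39 = -7052/13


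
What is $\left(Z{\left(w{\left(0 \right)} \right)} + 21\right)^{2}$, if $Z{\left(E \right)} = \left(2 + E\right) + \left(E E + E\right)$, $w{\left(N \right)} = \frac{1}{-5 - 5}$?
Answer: $\frac{5202961}{10000} \approx 520.3$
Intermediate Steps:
$w{\left(N \right)} = - \frac{1}{10}$ ($w{\left(N \right)} = \frac{1}{-10} = - \frac{1}{10}$)
$Z{\left(E \right)} = 2 + E^{2} + 2 E$ ($Z{\left(E \right)} = \left(2 + E\right) + \left(E^{2} + E\right) = \left(2 + E\right) + \left(E + E^{2}\right) = 2 + E^{2} + 2 E$)
$\left(Z{\left(w{\left(0 \right)} \right)} + 21\right)^{2} = \left(\left(2 + \left(- \frac{1}{10}\right)^{2} + 2 \left(- \frac{1}{10}\right)\right) + 21\right)^{2} = \left(\left(2 + \frac{1}{100} - \frac{1}{5}\right) + 21\right)^{2} = \left(\frac{181}{100} + 21\right)^{2} = \left(\frac{2281}{100}\right)^{2} = \frac{5202961}{10000}$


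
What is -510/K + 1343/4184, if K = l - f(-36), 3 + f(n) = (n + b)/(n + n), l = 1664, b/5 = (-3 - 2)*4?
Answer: 460819/31350712 ≈ 0.014699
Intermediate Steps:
b = -100 (b = 5*((-3 - 2)*4) = 5*(-5*4) = 5*(-20) = -100)
f(n) = -3 + (-100 + n)/(2*n) (f(n) = -3 + (n - 100)/(n + n) = -3 + (-100 + n)/((2*n)) = -3 + (-100 + n)*(1/(2*n)) = -3 + (-100 + n)/(2*n))
K = 14986/9 (K = 1664 - (-5/2 - 50/(-36)) = 1664 - (-5/2 - 50*(-1/36)) = 1664 - (-5/2 + 25/18) = 1664 - 1*(-10/9) = 1664 + 10/9 = 14986/9 ≈ 1665.1)
-510/K + 1343/4184 = -510/14986/9 + 1343/4184 = -510*9/14986 + 1343*(1/4184) = -2295/7493 + 1343/4184 = 460819/31350712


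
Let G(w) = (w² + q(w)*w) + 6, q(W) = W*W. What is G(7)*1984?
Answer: 789632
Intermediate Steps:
q(W) = W²
G(w) = 6 + w² + w³ (G(w) = (w² + w²*w) + 6 = (w² + w³) + 6 = 6 + w² + w³)
G(7)*1984 = (6 + 7² + 7³)*1984 = (6 + 49 + 343)*1984 = 398*1984 = 789632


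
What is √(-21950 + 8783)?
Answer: 3*I*√1463 ≈ 114.75*I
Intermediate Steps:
√(-21950 + 8783) = √(-13167) = 3*I*√1463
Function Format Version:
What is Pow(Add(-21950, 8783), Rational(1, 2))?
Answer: Mul(3, I, Pow(1463, Rational(1, 2))) ≈ Mul(114.75, I)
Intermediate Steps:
Pow(Add(-21950, 8783), Rational(1, 2)) = Pow(-13167, Rational(1, 2)) = Mul(3, I, Pow(1463, Rational(1, 2)))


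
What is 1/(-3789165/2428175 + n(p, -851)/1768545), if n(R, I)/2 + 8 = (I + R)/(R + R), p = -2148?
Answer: -368969414021820/575779500155219 ≈ -0.64082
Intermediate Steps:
n(R, I) = -16 + (I + R)/R (n(R, I) = -16 + 2*((I + R)/(R + R)) = -16 + 2*((I + R)/((2*R))) = -16 + 2*((I + R)*(1/(2*R))) = -16 + 2*((I + R)/(2*R)) = -16 + (I + R)/R)
1/(-3789165/2428175 + n(p, -851)/1768545) = 1/(-3789165/2428175 + (-15 - 851/(-2148))/1768545) = 1/(-3789165*1/2428175 + (-15 - 851*(-1/2148))*(1/1768545)) = 1/(-757833/485635 + (-15 + 851/2148)*(1/1768545)) = 1/(-757833/485635 - 31369/2148*1/1768545) = 1/(-757833/485635 - 31369/3798834660) = 1/(-575779500155219/368969414021820) = -368969414021820/575779500155219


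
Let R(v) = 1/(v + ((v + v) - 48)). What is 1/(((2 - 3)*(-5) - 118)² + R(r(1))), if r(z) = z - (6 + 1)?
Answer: 66/842753 ≈ 7.8315e-5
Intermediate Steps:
r(z) = -7 + z (r(z) = z - 1*7 = z - 7 = -7 + z)
R(v) = 1/(-48 + 3*v) (R(v) = 1/(v + (2*v - 48)) = 1/(v + (-48 + 2*v)) = 1/(-48 + 3*v))
1/(((2 - 3)*(-5) - 118)² + R(r(1))) = 1/(((2 - 3)*(-5) - 118)² + 1/(3*(-16 + (-7 + 1)))) = 1/((-1*(-5) - 118)² + 1/(3*(-16 - 6))) = 1/((5 - 118)² + (⅓)/(-22)) = 1/((-113)² + (⅓)*(-1/22)) = 1/(12769 - 1/66) = 1/(842753/66) = 66/842753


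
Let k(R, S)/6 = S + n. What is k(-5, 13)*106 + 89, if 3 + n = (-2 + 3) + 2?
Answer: 8357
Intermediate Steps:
n = 0 (n = -3 + ((-2 + 3) + 2) = -3 + (1 + 2) = -3 + 3 = 0)
k(R, S) = 6*S (k(R, S) = 6*(S + 0) = 6*S)
k(-5, 13)*106 + 89 = (6*13)*106 + 89 = 78*106 + 89 = 8268 + 89 = 8357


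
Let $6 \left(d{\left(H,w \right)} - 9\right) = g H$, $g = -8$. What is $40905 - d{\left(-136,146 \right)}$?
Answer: $\frac{122144}{3} \approx 40715.0$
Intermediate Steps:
$d{\left(H,w \right)} = 9 - \frac{4 H}{3}$ ($d{\left(H,w \right)} = 9 + \frac{\left(-8\right) H}{6} = 9 - \frac{4 H}{3}$)
$40905 - d{\left(-136,146 \right)} = 40905 - \left(9 - - \frac{544}{3}\right) = 40905 - \left(9 + \frac{544}{3}\right) = 40905 - \frac{571}{3} = \frac{122144}{3}$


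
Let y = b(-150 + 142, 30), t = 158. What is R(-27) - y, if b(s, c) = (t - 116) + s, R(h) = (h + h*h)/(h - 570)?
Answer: -7000/199 ≈ -35.176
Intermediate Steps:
R(h) = (h + h**2)/(-570 + h)
b(s, c) = 42 + s (b(s, c) = (158 - 116) + s = 42 + s)
y = 34 (y = 42 + (-150 + 142) = 42 - 8 = 34)
R(-27) - y = -27*(1 - 27)/(-570 - 27) - 1*34 = -27*(-26)/(-597) - 34 = -27*(-1/597)*(-26) - 34 = -234/199 - 34 = -7000/199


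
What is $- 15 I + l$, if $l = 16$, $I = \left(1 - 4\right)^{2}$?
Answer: $-119$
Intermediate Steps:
$I = 9$ ($I = \left(-3\right)^{2} = 9$)
$- 15 I + l = \left(-15\right) 9 + 16 = -135 + 16 = -119$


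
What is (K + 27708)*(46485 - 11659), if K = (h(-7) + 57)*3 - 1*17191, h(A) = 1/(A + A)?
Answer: 2605489777/7 ≈ 3.7221e+8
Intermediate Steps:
h(A) = 1/(2*A)
K = -238283/14 (K = ((1/2)/(-7) + 57)*3 - 1*17191 = ((1/2)*(-1/7) + 57)*3 - 17191 = (-1/14 + 57)*3 - 17191 = (797/14)*3 - 17191 = 2391/14 - 17191 = -238283/14 ≈ -17020.)
(K + 27708)*(46485 - 11659) = (-238283/14 + 27708)*(46485 - 11659) = (149629/14)*34826 = 2605489777/7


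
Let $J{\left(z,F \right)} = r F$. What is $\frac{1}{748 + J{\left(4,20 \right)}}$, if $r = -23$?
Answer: $\frac{1}{288} \approx 0.0034722$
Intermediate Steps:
$J{\left(z,F \right)} = - 23 F$
$\frac{1}{748 + J{\left(4,20 \right)}} = \frac{1}{748 - 460} = \frac{1}{288}$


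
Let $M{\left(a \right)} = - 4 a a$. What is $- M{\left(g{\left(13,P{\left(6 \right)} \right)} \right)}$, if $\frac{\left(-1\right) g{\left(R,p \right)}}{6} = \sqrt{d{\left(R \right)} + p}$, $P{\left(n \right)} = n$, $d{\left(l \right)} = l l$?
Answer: $25200$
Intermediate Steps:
$d{\left(l \right)} = l^{2}$
$g{\left(R,p \right)} = - 6 \sqrt{p + R^{2}}$ ($g{\left(R,p \right)} = - 6 \sqrt{R^{2} + p} = - 6 \sqrt{p + R^{2}}$)
$M{\left(a \right)} = - 4 a^{2}$
$- M{\left(g{\left(13,P{\left(6 \right)} \right)} \right)} = - \left(-4\right) \left(- 6 \sqrt{6 + 13^{2}}\right)^{2} = - \left(-4\right) \left(- 6 \sqrt{6 + 169}\right)^{2} = - \left(-4\right) \left(- 6 \sqrt{175}\right)^{2} = - \left(-4\right) \left(- 6 \cdot 5 \sqrt{7}\right)^{2} = - \left(-4\right) \left(- 30 \sqrt{7}\right)^{2} = - \left(-4\right) 6300 = \left(-1\right) \left(-25200\right) = 25200$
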